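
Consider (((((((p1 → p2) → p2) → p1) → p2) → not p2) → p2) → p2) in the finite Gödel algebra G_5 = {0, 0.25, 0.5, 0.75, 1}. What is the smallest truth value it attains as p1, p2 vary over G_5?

The minimum is attained at p1 = 0, p2 = 0.25:
  (p1 → p2): 0 ≤ 0.25, so result = 1
  ((p1 → p2) → p2): 1 > 0.25, so result = 0.25
  (((p1 → p2) → p2) → p1): 0.25 > 0, so result = 0
  ((((p1 → p2) → p2) → p1) → p2): 0 ≤ 0.25, so result = 1
  not p2: Gödel ¬ of 0.25 = 0 (operand ≠ 0)
  (((((p1 → p2) → p2) → p1) → p2) → not p2): 1 > 0, so result = 0
  ((((((p1 → p2) → p2) → p1) → p2) → not p2) → p2): 0 ≤ 0.25, so result = 1
  (((((((p1 → p2) → p2) → p1) → p2) → not p2) → p2) → p2): 1 > 0.25, so result = 0.25
Checking all 25 assignments confirms none give a value below 0.25.

0.25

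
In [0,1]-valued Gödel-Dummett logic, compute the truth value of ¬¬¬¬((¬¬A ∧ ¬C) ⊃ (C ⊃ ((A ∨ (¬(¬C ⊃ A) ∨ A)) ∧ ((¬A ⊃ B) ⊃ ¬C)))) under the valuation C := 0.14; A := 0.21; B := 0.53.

1.00

¬A: Gödel ¬ of 0.21 = 0 (operand ≠ 0)
¬¬A: Gödel ¬ of 0 = 1 (operand is 0)
¬C: Gödel ¬ of 0.14 = 0 (operand ≠ 0)
(¬¬A ∧ ¬C) = min(1, 0) = 0
¬C: Gödel ¬ of 0.14 = 0 (operand ≠ 0)
(¬C ⊃ A): 0 ≤ 0.21, so result = 1
¬(¬C ⊃ A): Gödel ¬ of 1 = 0 (operand ≠ 0)
(¬(¬C ⊃ A) ∨ A) = max(0, 0.21) = 0.21
(A ∨ (¬(¬C ⊃ A) ∨ A)) = max(0.21, 0.21) = 0.21
¬A: Gödel ¬ of 0.21 = 0 (operand ≠ 0)
(¬A ⊃ B): 0 ≤ 0.53, so result = 1
¬C: Gödel ¬ of 0.14 = 0 (operand ≠ 0)
((¬A ⊃ B) ⊃ ¬C): 1 > 0, so result = 0
((A ∨ (¬(¬C ⊃ A) ∨ A)) ∧ ((¬A ⊃ B) ⊃ ¬C)) = min(0.21, 0) = 0
(C ⊃ ((A ∨ (¬(¬C ⊃ A) ∨ A)) ∧ ((¬A ⊃ B) ⊃ ¬C))): 0.14 > 0, so result = 0
((¬¬A ∧ ¬C) ⊃ (C ⊃ ((A ∨ (¬(¬C ⊃ A) ∨ A)) ∧ ((¬A ⊃ B) ⊃ ¬C)))): 0 ≤ 0, so result = 1
¬((¬¬A ∧ ¬C) ⊃ (C ⊃ ((A ∨ (¬(¬C ⊃ A) ∨ A)) ∧ ((¬A ⊃ B) ⊃ ¬C)))): Gödel ¬ of 1 = 0 (operand ≠ 0)
¬¬((¬¬A ∧ ¬C) ⊃ (C ⊃ ((A ∨ (¬(¬C ⊃ A) ∨ A)) ∧ ((¬A ⊃ B) ⊃ ¬C)))): Gödel ¬ of 0 = 1 (operand is 0)
¬¬¬((¬¬A ∧ ¬C) ⊃ (C ⊃ ((A ∨ (¬(¬C ⊃ A) ∨ A)) ∧ ((¬A ⊃ B) ⊃ ¬C)))): Gödel ¬ of 1 = 0 (operand ≠ 0)
¬¬¬¬((¬¬A ∧ ¬C) ⊃ (C ⊃ ((A ∨ (¬(¬C ⊃ A) ∨ A)) ∧ ((¬A ⊃ B) ⊃ ¬C)))): Gödel ¬ of 0 = 1 (operand is 0)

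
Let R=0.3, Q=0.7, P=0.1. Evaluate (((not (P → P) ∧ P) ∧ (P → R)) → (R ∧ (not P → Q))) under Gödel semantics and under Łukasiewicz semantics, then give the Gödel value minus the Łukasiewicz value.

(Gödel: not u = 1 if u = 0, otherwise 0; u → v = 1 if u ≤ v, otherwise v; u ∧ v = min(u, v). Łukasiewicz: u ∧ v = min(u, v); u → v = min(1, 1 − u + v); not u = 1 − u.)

Gödel evaluation:
  (P → P): 0.1 ≤ 0.1, so result = 1
  not (P → P): Gödel ¬ of 1 = 0 (operand ≠ 0)
  (not (P → P) ∧ P) = min(0, 0.1) = 0
  (P → R): 0.1 ≤ 0.3, so result = 1
  ((not (P → P) ∧ P) ∧ (P → R)) = min(0, 1) = 0
  not P: Gödel ¬ of 0.1 = 0 (operand ≠ 0)
  (not P → Q): 0 ≤ 0.7, so result = 1
  (R ∧ (not P → Q)) = min(0.3, 1) = 0.3
  (((not (P → P) ∧ P) ∧ (P → R)) → (R ∧ (not P → Q))): 0 ≤ 0.3, so result = 1
  Gödel value = 1
Łukasiewicz evaluation:
  (P → P): min(1, 1 − 0.1 + 0.1) = 1
  not (P → P): Łukasiewicz ¬ gives 1 − 1 = 0
  (not (P → P) ∧ P) = min(0, 0.1) = 0
  (P → R): min(1, 1 − 0.1 + 0.3) = 1
  ((not (P → P) ∧ P) ∧ (P → R)) = min(0, 1) = 0
  not P: Łukasiewicz ¬ gives 1 − 0.1 = 0.9
  (not P → Q): min(1, 1 − 0.9 + 0.7) = 0.8
  (R ∧ (not P → Q)) = min(0.3, 0.8) = 0.3
  (((not (P → P) ∧ P) ∧ (P → R)) → (R ∧ (not P → Q))): min(1, 1 − 0 + 0.3) = 1
  Łukasiewicz value = 1
Difference: 1 − 1 = 0.00

0.00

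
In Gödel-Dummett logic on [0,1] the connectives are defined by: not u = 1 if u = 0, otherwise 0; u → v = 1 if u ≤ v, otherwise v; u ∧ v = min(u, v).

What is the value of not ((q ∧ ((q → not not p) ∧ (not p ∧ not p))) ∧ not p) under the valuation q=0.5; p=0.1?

not p: Gödel ¬ of 0.1 = 0 (operand ≠ 0)
not not p: Gödel ¬ of 0 = 1 (operand is 0)
(q → not not p): 0.5 ≤ 1, so result = 1
not p: Gödel ¬ of 0.1 = 0 (operand ≠ 0)
not p: Gödel ¬ of 0.1 = 0 (operand ≠ 0)
(not p ∧ not p) = min(0, 0) = 0
((q → not not p) ∧ (not p ∧ not p)) = min(1, 0) = 0
(q ∧ ((q → not not p) ∧ (not p ∧ not p))) = min(0.5, 0) = 0
not p: Gödel ¬ of 0.1 = 0 (operand ≠ 0)
((q ∧ ((q → not not p) ∧ (not p ∧ not p))) ∧ not p) = min(0, 0) = 0
not ((q ∧ ((q → not not p) ∧ (not p ∧ not p))) ∧ not p): Gödel ¬ of 0 = 1 (operand is 0)

1.00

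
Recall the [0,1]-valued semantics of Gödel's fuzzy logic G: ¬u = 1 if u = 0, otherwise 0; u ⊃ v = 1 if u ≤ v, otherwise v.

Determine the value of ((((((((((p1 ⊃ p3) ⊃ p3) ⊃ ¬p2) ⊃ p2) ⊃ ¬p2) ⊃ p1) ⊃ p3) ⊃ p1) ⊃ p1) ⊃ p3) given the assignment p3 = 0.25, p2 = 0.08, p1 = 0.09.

0.25

(p1 ⊃ p3): 0.09 ≤ 0.25, so result = 1
((p1 ⊃ p3) ⊃ p3): 1 > 0.25, so result = 0.25
¬p2: Gödel ¬ of 0.08 = 0 (operand ≠ 0)
(((p1 ⊃ p3) ⊃ p3) ⊃ ¬p2): 0.25 > 0, so result = 0
((((p1 ⊃ p3) ⊃ p3) ⊃ ¬p2) ⊃ p2): 0 ≤ 0.08, so result = 1
¬p2: Gödel ¬ of 0.08 = 0 (operand ≠ 0)
(((((p1 ⊃ p3) ⊃ p3) ⊃ ¬p2) ⊃ p2) ⊃ ¬p2): 1 > 0, so result = 0
((((((p1 ⊃ p3) ⊃ p3) ⊃ ¬p2) ⊃ p2) ⊃ ¬p2) ⊃ p1): 0 ≤ 0.09, so result = 1
(((((((p1 ⊃ p3) ⊃ p3) ⊃ ¬p2) ⊃ p2) ⊃ ¬p2) ⊃ p1) ⊃ p3): 1 > 0.25, so result = 0.25
((((((((p1 ⊃ p3) ⊃ p3) ⊃ ¬p2) ⊃ p2) ⊃ ¬p2) ⊃ p1) ⊃ p3) ⊃ p1): 0.25 > 0.09, so result = 0.09
(((((((((p1 ⊃ p3) ⊃ p3) ⊃ ¬p2) ⊃ p2) ⊃ ¬p2) ⊃ p1) ⊃ p3) ⊃ p1) ⊃ p1): 0.09 ≤ 0.09, so result = 1
((((((((((p1 ⊃ p3) ⊃ p3) ⊃ ¬p2) ⊃ p2) ⊃ ¬p2) ⊃ p1) ⊃ p3) ⊃ p1) ⊃ p1) ⊃ p3): 1 > 0.25, so result = 0.25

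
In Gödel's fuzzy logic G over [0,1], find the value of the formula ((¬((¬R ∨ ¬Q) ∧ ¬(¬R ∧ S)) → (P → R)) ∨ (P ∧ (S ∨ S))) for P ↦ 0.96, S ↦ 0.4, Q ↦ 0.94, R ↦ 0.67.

0.67

¬R: Gödel ¬ of 0.67 = 0 (operand ≠ 0)
¬Q: Gödel ¬ of 0.94 = 0 (operand ≠ 0)
(¬R ∨ ¬Q) = max(0, 0) = 0
¬R: Gödel ¬ of 0.67 = 0 (operand ≠ 0)
(¬R ∧ S) = min(0, 0.4) = 0
¬(¬R ∧ S): Gödel ¬ of 0 = 1 (operand is 0)
((¬R ∨ ¬Q) ∧ ¬(¬R ∧ S)) = min(0, 1) = 0
¬((¬R ∨ ¬Q) ∧ ¬(¬R ∧ S)): Gödel ¬ of 0 = 1 (operand is 0)
(P → R): 0.96 > 0.67, so result = 0.67
(¬((¬R ∨ ¬Q) ∧ ¬(¬R ∧ S)) → (P → R)): 1 > 0.67, so result = 0.67
(S ∨ S) = max(0.4, 0.4) = 0.4
(P ∧ (S ∨ S)) = min(0.96, 0.4) = 0.4
((¬((¬R ∨ ¬Q) ∧ ¬(¬R ∧ S)) → (P → R)) ∨ (P ∧ (S ∨ S))) = max(0.67, 0.4) = 0.67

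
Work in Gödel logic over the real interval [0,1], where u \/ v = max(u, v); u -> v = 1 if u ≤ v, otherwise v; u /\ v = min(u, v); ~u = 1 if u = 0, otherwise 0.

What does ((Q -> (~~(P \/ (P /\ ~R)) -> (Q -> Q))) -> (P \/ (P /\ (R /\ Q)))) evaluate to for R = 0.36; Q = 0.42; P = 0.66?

~R: Gödel ¬ of 0.36 = 0 (operand ≠ 0)
(P /\ ~R) = min(0.66, 0) = 0
(P \/ (P /\ ~R)) = max(0.66, 0) = 0.66
~(P \/ (P /\ ~R)): Gödel ¬ of 0.66 = 0 (operand ≠ 0)
~~(P \/ (P /\ ~R)): Gödel ¬ of 0 = 1 (operand is 0)
(Q -> Q): 0.42 ≤ 0.42, so result = 1
(~~(P \/ (P /\ ~R)) -> (Q -> Q)): 1 ≤ 1, so result = 1
(Q -> (~~(P \/ (P /\ ~R)) -> (Q -> Q))): 0.42 ≤ 1, so result = 1
(R /\ Q) = min(0.36, 0.42) = 0.36
(P /\ (R /\ Q)) = min(0.66, 0.36) = 0.36
(P \/ (P /\ (R /\ Q))) = max(0.66, 0.36) = 0.66
((Q -> (~~(P \/ (P /\ ~R)) -> (Q -> Q))) -> (P \/ (P /\ (R /\ Q)))): 1 > 0.66, so result = 0.66

0.66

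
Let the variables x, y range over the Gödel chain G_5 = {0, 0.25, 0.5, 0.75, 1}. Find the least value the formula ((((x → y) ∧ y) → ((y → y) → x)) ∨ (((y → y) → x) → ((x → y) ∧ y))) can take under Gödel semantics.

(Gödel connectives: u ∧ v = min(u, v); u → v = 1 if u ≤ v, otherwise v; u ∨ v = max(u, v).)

1.00

Every assignment gives 1. For instance at x = 0, y = 0:
  (x → y): 0 ≤ 0, so result = 1
  ((x → y) ∧ y) = min(1, 0) = 0
  (y → y): 0 ≤ 0, so result = 1
  ((y → y) → x): 1 > 0, so result = 0
  (((x → y) ∧ y) → ((y → y) → x)): 0 ≤ 0, so result = 1
  (y → y): 0 ≤ 0, so result = 1
  ((y → y) → x): 1 > 0, so result = 0
  (x → y): 0 ≤ 0, so result = 1
  ((x → y) ∧ y) = min(1, 0) = 0
  (((y → y) → x) → ((x → y) ∧ y)): 0 ≤ 0, so result = 1
  ((((x → y) ∧ y) → ((y → y) → x)) ∨ (((y → y) → x) → ((x → y) ∧ y))) = max(1, 1) = 1
All 25 assignments give value 1 — the formula is a G_5-tautology.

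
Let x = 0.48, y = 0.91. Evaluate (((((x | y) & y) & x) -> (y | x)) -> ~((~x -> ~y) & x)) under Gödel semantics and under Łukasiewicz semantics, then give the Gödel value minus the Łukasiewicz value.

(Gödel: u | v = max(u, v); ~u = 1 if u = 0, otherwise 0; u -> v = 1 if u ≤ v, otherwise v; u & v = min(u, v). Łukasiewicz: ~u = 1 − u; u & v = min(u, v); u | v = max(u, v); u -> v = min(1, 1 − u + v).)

-0.52

Gödel evaluation:
  (x | y) = max(0.48, 0.91) = 0.91
  ((x | y) & y) = min(0.91, 0.91) = 0.91
  (((x | y) & y) & x) = min(0.91, 0.48) = 0.48
  (y | x) = max(0.91, 0.48) = 0.91
  ((((x | y) & y) & x) -> (y | x)): 0.48 ≤ 0.91, so result = 1
  ~x: Gödel ¬ of 0.48 = 0 (operand ≠ 0)
  ~y: Gödel ¬ of 0.91 = 0 (operand ≠ 0)
  (~x -> ~y): 0 ≤ 0, so result = 1
  ((~x -> ~y) & x) = min(1, 0.48) = 0.48
  ~((~x -> ~y) & x): Gödel ¬ of 0.48 = 0 (operand ≠ 0)
  (((((x | y) & y) & x) -> (y | x)) -> ~((~x -> ~y) & x)): 1 > 0, so result = 0
  Gödel value = 0
Łukasiewicz evaluation:
  (x | y) = max(0.48, 0.91) = 0.91
  ((x | y) & y) = min(0.91, 0.91) = 0.91
  (((x | y) & y) & x) = min(0.91, 0.48) = 0.48
  (y | x) = max(0.91, 0.48) = 0.91
  ((((x | y) & y) & x) -> (y | x)): min(1, 1 − 0.48 + 0.91) = 1
  ~x: Łukasiewicz ¬ gives 1 − 0.48 = 0.52
  ~y: Łukasiewicz ¬ gives 1 − 0.91 = 0.09
  (~x -> ~y): min(1, 1 − 0.52 + 0.09) = 0.57
  ((~x -> ~y) & x) = min(0.57, 0.48) = 0.48
  ~((~x -> ~y) & x): Łukasiewicz ¬ gives 1 − 0.48 = 0.52
  (((((x | y) & y) & x) -> (y | x)) -> ~((~x -> ~y) & x)): min(1, 1 − 1 + 0.52) = 0.52
  Łukasiewicz value = 0.52
Difference: 0 − 0.52 = -0.52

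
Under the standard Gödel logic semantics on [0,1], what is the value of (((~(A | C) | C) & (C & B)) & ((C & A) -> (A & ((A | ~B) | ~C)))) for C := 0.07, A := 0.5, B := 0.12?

0.07

(A | C) = max(0.5, 0.07) = 0.5
~(A | C): Gödel ¬ of 0.5 = 0 (operand ≠ 0)
(~(A | C) | C) = max(0, 0.07) = 0.07
(C & B) = min(0.07, 0.12) = 0.07
((~(A | C) | C) & (C & B)) = min(0.07, 0.07) = 0.07
(C & A) = min(0.07, 0.5) = 0.07
~B: Gödel ¬ of 0.12 = 0 (operand ≠ 0)
(A | ~B) = max(0.5, 0) = 0.5
~C: Gödel ¬ of 0.07 = 0 (operand ≠ 0)
((A | ~B) | ~C) = max(0.5, 0) = 0.5
(A & ((A | ~B) | ~C)) = min(0.5, 0.5) = 0.5
((C & A) -> (A & ((A | ~B) | ~C))): 0.07 ≤ 0.5, so result = 1
(((~(A | C) | C) & (C & B)) & ((C & A) -> (A & ((A | ~B) | ~C)))) = min(0.07, 1) = 0.07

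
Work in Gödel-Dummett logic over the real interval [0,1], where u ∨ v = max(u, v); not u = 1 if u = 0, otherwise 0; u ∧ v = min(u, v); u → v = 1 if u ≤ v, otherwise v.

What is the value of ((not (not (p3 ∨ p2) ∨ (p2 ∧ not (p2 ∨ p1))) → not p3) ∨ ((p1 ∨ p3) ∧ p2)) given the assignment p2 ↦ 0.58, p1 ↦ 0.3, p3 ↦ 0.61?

0.58

(p3 ∨ p2) = max(0.61, 0.58) = 0.61
not (p3 ∨ p2): Gödel ¬ of 0.61 = 0 (operand ≠ 0)
(p2 ∨ p1) = max(0.58, 0.3) = 0.58
not (p2 ∨ p1): Gödel ¬ of 0.58 = 0 (operand ≠ 0)
(p2 ∧ not (p2 ∨ p1)) = min(0.58, 0) = 0
(not (p3 ∨ p2) ∨ (p2 ∧ not (p2 ∨ p1))) = max(0, 0) = 0
not (not (p3 ∨ p2) ∨ (p2 ∧ not (p2 ∨ p1))): Gödel ¬ of 0 = 1 (operand is 0)
not p3: Gödel ¬ of 0.61 = 0 (operand ≠ 0)
(not (not (p3 ∨ p2) ∨ (p2 ∧ not (p2 ∨ p1))) → not p3): 1 > 0, so result = 0
(p1 ∨ p3) = max(0.3, 0.61) = 0.61
((p1 ∨ p3) ∧ p2) = min(0.61, 0.58) = 0.58
((not (not (p3 ∨ p2) ∨ (p2 ∧ not (p2 ∨ p1))) → not p3) ∨ ((p1 ∨ p3) ∧ p2)) = max(0, 0.58) = 0.58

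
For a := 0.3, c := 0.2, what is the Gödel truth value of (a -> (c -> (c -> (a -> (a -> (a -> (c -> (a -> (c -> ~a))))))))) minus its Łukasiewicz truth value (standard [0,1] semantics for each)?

Gödel evaluation:
  ~a: Gödel ¬ of 0.3 = 0 (operand ≠ 0)
  (c -> ~a): 0.2 > 0, so result = 0
  (a -> (c -> ~a)): 0.3 > 0, so result = 0
  (c -> (a -> (c -> ~a))): 0.2 > 0, so result = 0
  (a -> (c -> (a -> (c -> ~a)))): 0.3 > 0, so result = 0
  (a -> (a -> (c -> (a -> (c -> ~a))))): 0.3 > 0, so result = 0
  (a -> (a -> (a -> (c -> (a -> (c -> ~a)))))): 0.3 > 0, so result = 0
  (c -> (a -> (a -> (a -> (c -> (a -> (c -> ~a))))))): 0.2 > 0, so result = 0
  (c -> (c -> (a -> (a -> (a -> (c -> (a -> (c -> ~a)))))))): 0.2 > 0, so result = 0
  (a -> (c -> (c -> (a -> (a -> (a -> (c -> (a -> (c -> ~a))))))))): 0.3 > 0, so result = 0
  Gödel value = 0
Łukasiewicz evaluation:
  ~a: Łukasiewicz ¬ gives 1 − 0.3 = 0.7
  (c -> ~a): min(1, 1 − 0.2 + 0.7) = 1
  (a -> (c -> ~a)): min(1, 1 − 0.3 + 1) = 1
  (c -> (a -> (c -> ~a))): min(1, 1 − 0.2 + 1) = 1
  (a -> (c -> (a -> (c -> ~a)))): min(1, 1 − 0.3 + 1) = 1
  (a -> (a -> (c -> (a -> (c -> ~a))))): min(1, 1 − 0.3 + 1) = 1
  (a -> (a -> (a -> (c -> (a -> (c -> ~a)))))): min(1, 1 − 0.3 + 1) = 1
  (c -> (a -> (a -> (a -> (c -> (a -> (c -> ~a))))))): min(1, 1 − 0.2 + 1) = 1
  (c -> (c -> (a -> (a -> (a -> (c -> (a -> (c -> ~a)))))))): min(1, 1 − 0.2 + 1) = 1
  (a -> (c -> (c -> (a -> (a -> (a -> (c -> (a -> (c -> ~a))))))))): min(1, 1 − 0.3 + 1) = 1
  Łukasiewicz value = 1
Difference: 0 − 1 = -1.00

-1.00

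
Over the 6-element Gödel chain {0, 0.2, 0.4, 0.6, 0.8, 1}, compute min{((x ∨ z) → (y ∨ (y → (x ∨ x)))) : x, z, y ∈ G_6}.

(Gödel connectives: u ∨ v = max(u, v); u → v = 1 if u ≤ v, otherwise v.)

0.20

The minimum is attained at x = 0, z = 0.4, y = 0.2:
  (x ∨ z) = max(0, 0.4) = 0.4
  (x ∨ x) = max(0, 0) = 0
  (y → (x ∨ x)): 0.2 > 0, so result = 0
  (y ∨ (y → (x ∨ x))) = max(0.2, 0) = 0.2
  ((x ∨ z) → (y ∨ (y → (x ∨ x)))): 0.4 > 0.2, so result = 0.2
Checking all 216 assignments confirms none give a value below 0.20.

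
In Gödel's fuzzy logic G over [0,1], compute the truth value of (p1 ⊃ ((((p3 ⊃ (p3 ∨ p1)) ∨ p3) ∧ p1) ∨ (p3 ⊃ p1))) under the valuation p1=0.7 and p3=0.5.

1.00

(p3 ∨ p1) = max(0.5, 0.7) = 0.7
(p3 ⊃ (p3 ∨ p1)): 0.5 ≤ 0.7, so result = 1
((p3 ⊃ (p3 ∨ p1)) ∨ p3) = max(1, 0.5) = 1
(((p3 ⊃ (p3 ∨ p1)) ∨ p3) ∧ p1) = min(1, 0.7) = 0.7
(p3 ⊃ p1): 0.5 ≤ 0.7, so result = 1
((((p3 ⊃ (p3 ∨ p1)) ∨ p3) ∧ p1) ∨ (p3 ⊃ p1)) = max(0.7, 1) = 1
(p1 ⊃ ((((p3 ⊃ (p3 ∨ p1)) ∨ p3) ∧ p1) ∨ (p3 ⊃ p1))): 0.7 ≤ 1, so result = 1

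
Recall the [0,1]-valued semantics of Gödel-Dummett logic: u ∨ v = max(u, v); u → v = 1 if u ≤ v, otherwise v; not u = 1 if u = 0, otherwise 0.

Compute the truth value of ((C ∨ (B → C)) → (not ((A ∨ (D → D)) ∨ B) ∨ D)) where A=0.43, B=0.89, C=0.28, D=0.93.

(B → C): 0.89 > 0.28, so result = 0.28
(C ∨ (B → C)) = max(0.28, 0.28) = 0.28
(D → D): 0.93 ≤ 0.93, so result = 1
(A ∨ (D → D)) = max(0.43, 1) = 1
((A ∨ (D → D)) ∨ B) = max(1, 0.89) = 1
not ((A ∨ (D → D)) ∨ B): Gödel ¬ of 1 = 0 (operand ≠ 0)
(not ((A ∨ (D → D)) ∨ B) ∨ D) = max(0, 0.93) = 0.93
((C ∨ (B → C)) → (not ((A ∨ (D → D)) ∨ B) ∨ D)): 0.28 ≤ 0.93, so result = 1

1.00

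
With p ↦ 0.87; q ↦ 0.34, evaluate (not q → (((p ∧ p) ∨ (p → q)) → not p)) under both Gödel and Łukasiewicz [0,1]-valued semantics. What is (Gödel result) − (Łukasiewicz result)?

Gödel evaluation:
  not q: Gödel ¬ of 0.34 = 0 (operand ≠ 0)
  (p ∧ p) = min(0.87, 0.87) = 0.87
  (p → q): 0.87 > 0.34, so result = 0.34
  ((p ∧ p) ∨ (p → q)) = max(0.87, 0.34) = 0.87
  not p: Gödel ¬ of 0.87 = 0 (operand ≠ 0)
  (((p ∧ p) ∨ (p → q)) → not p): 0.87 > 0, so result = 0
  (not q → (((p ∧ p) ∨ (p → q)) → not p)): 0 ≤ 0, so result = 1
  Gödel value = 1
Łukasiewicz evaluation:
  not q: Łukasiewicz ¬ gives 1 − 0.34 = 0.66
  (p ∧ p) = min(0.87, 0.87) = 0.87
  (p → q): min(1, 1 − 0.87 + 0.34) = 0.47
  ((p ∧ p) ∨ (p → q)) = max(0.87, 0.47) = 0.87
  not p: Łukasiewicz ¬ gives 1 − 0.87 = 0.13
  (((p ∧ p) ∨ (p → q)) → not p): min(1, 1 − 0.87 + 0.13) = 0.26
  (not q → (((p ∧ p) ∨ (p → q)) → not p)): min(1, 1 − 0.66 + 0.26) = 0.6
  Łukasiewicz value = 0.6
Difference: 1 − 0.6 = 0.40

0.40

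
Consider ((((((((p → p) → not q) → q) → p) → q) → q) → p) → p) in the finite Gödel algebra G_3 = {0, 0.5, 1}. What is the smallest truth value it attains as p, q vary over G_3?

The minimum is attained at p = 0.5, q = 0.5:
  (p → p): 0.5 ≤ 0.5, so result = 1
  not q: Gödel ¬ of 0.5 = 0 (operand ≠ 0)
  ((p → p) → not q): 1 > 0, so result = 0
  (((p → p) → not q) → q): 0 ≤ 0.5, so result = 1
  ((((p → p) → not q) → q) → p): 1 > 0.5, so result = 0.5
  (((((p → p) → not q) → q) → p) → q): 0.5 ≤ 0.5, so result = 1
  ((((((p → p) → not q) → q) → p) → q) → q): 1 > 0.5, so result = 0.5
  (((((((p → p) → not q) → q) → p) → q) → q) → p): 0.5 ≤ 0.5, so result = 1
  ((((((((p → p) → not q) → q) → p) → q) → q) → p) → p): 1 > 0.5, so result = 0.5
Checking all 9 assignments confirms none give a value below 0.50.

0.50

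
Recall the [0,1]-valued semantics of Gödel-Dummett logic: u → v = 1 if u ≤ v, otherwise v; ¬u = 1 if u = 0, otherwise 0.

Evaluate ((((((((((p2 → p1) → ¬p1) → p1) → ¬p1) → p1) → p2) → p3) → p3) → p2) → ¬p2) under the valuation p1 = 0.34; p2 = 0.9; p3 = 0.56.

(p2 → p1): 0.9 > 0.34, so result = 0.34
¬p1: Gödel ¬ of 0.34 = 0 (operand ≠ 0)
((p2 → p1) → ¬p1): 0.34 > 0, so result = 0
(((p2 → p1) → ¬p1) → p1): 0 ≤ 0.34, so result = 1
¬p1: Gödel ¬ of 0.34 = 0 (operand ≠ 0)
((((p2 → p1) → ¬p1) → p1) → ¬p1): 1 > 0, so result = 0
(((((p2 → p1) → ¬p1) → p1) → ¬p1) → p1): 0 ≤ 0.34, so result = 1
((((((p2 → p1) → ¬p1) → p1) → ¬p1) → p1) → p2): 1 > 0.9, so result = 0.9
(((((((p2 → p1) → ¬p1) → p1) → ¬p1) → p1) → p2) → p3): 0.9 > 0.56, so result = 0.56
((((((((p2 → p1) → ¬p1) → p1) → ¬p1) → p1) → p2) → p3) → p3): 0.56 ≤ 0.56, so result = 1
(((((((((p2 → p1) → ¬p1) → p1) → ¬p1) → p1) → p2) → p3) → p3) → p2): 1 > 0.9, so result = 0.9
¬p2: Gödel ¬ of 0.9 = 0 (operand ≠ 0)
((((((((((p2 → p1) → ¬p1) → p1) → ¬p1) → p1) → p2) → p3) → p3) → p2) → ¬p2): 0.9 > 0, so result = 0

0.00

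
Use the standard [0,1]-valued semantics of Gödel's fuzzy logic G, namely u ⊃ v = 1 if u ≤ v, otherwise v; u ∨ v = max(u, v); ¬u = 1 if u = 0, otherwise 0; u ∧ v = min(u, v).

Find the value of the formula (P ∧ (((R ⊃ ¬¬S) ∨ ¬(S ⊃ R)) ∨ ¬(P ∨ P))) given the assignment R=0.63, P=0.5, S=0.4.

0.50

¬S: Gödel ¬ of 0.4 = 0 (operand ≠ 0)
¬¬S: Gödel ¬ of 0 = 1 (operand is 0)
(R ⊃ ¬¬S): 0.63 ≤ 1, so result = 1
(S ⊃ R): 0.4 ≤ 0.63, so result = 1
¬(S ⊃ R): Gödel ¬ of 1 = 0 (operand ≠ 0)
((R ⊃ ¬¬S) ∨ ¬(S ⊃ R)) = max(1, 0) = 1
(P ∨ P) = max(0.5, 0.5) = 0.5
¬(P ∨ P): Gödel ¬ of 0.5 = 0 (operand ≠ 0)
(((R ⊃ ¬¬S) ∨ ¬(S ⊃ R)) ∨ ¬(P ∨ P)) = max(1, 0) = 1
(P ∧ (((R ⊃ ¬¬S) ∨ ¬(S ⊃ R)) ∨ ¬(P ∨ P))) = min(0.5, 1) = 0.5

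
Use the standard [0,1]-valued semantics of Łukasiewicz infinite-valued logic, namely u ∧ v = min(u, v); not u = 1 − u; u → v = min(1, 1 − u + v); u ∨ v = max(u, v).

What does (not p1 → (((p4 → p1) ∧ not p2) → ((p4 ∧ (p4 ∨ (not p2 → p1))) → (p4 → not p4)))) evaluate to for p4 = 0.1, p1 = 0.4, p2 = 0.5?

not p1: Łukasiewicz ¬ gives 1 − 0.4 = 0.6
(p4 → p1): min(1, 1 − 0.1 + 0.4) = 1
not p2: Łukasiewicz ¬ gives 1 − 0.5 = 0.5
((p4 → p1) ∧ not p2) = min(1, 0.5) = 0.5
not p2: Łukasiewicz ¬ gives 1 − 0.5 = 0.5
(not p2 → p1): min(1, 1 − 0.5 + 0.4) = 0.9
(p4 ∨ (not p2 → p1)) = max(0.1, 0.9) = 0.9
(p4 ∧ (p4 ∨ (not p2 → p1))) = min(0.1, 0.9) = 0.1
not p4: Łukasiewicz ¬ gives 1 − 0.1 = 0.9
(p4 → not p4): min(1, 1 − 0.1 + 0.9) = 1
((p4 ∧ (p4 ∨ (not p2 → p1))) → (p4 → not p4)): min(1, 1 − 0.1 + 1) = 1
(((p4 → p1) ∧ not p2) → ((p4 ∧ (p4 ∨ (not p2 → p1))) → (p4 → not p4))): min(1, 1 − 0.5 + 1) = 1
(not p1 → (((p4 → p1) ∧ not p2) → ((p4 ∧ (p4 ∨ (not p2 → p1))) → (p4 → not p4)))): min(1, 1 − 0.6 + 1) = 1

1.00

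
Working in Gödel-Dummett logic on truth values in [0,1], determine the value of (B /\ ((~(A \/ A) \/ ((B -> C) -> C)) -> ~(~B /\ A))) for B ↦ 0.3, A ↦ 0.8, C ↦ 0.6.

0.30

(A \/ A) = max(0.8, 0.8) = 0.8
~(A \/ A): Gödel ¬ of 0.8 = 0 (operand ≠ 0)
(B -> C): 0.3 ≤ 0.6, so result = 1
((B -> C) -> C): 1 > 0.6, so result = 0.6
(~(A \/ A) \/ ((B -> C) -> C)) = max(0, 0.6) = 0.6
~B: Gödel ¬ of 0.3 = 0 (operand ≠ 0)
(~B /\ A) = min(0, 0.8) = 0
~(~B /\ A): Gödel ¬ of 0 = 1 (operand is 0)
((~(A \/ A) \/ ((B -> C) -> C)) -> ~(~B /\ A)): 0.6 ≤ 1, so result = 1
(B /\ ((~(A \/ A) \/ ((B -> C) -> C)) -> ~(~B /\ A))) = min(0.3, 1) = 0.3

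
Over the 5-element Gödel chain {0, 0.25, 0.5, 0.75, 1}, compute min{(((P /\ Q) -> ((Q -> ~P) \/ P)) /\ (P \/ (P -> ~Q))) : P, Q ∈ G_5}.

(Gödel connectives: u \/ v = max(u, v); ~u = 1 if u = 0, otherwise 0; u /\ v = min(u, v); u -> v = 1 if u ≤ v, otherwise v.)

0.25

The minimum is attained at P = 0.25, Q = 0.25:
  (P /\ Q) = min(0.25, 0.25) = 0.25
  ~P: Gödel ¬ of 0.25 = 0 (operand ≠ 0)
  (Q -> ~P): 0.25 > 0, so result = 0
  ((Q -> ~P) \/ P) = max(0, 0.25) = 0.25
  ((P /\ Q) -> ((Q -> ~P) \/ P)): 0.25 ≤ 0.25, so result = 1
  ~Q: Gödel ¬ of 0.25 = 0 (operand ≠ 0)
  (P -> ~Q): 0.25 > 0, so result = 0
  (P \/ (P -> ~Q)) = max(0.25, 0) = 0.25
  (((P /\ Q) -> ((Q -> ~P) \/ P)) /\ (P \/ (P -> ~Q))) = min(1, 0.25) = 0.25
Checking all 25 assignments confirms none give a value below 0.25.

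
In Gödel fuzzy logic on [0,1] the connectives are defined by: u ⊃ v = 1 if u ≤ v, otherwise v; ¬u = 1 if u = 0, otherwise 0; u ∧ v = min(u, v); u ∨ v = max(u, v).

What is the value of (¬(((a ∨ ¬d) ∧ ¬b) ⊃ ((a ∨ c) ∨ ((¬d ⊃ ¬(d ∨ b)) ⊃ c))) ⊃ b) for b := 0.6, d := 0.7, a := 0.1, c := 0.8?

¬d: Gödel ¬ of 0.7 = 0 (operand ≠ 0)
(a ∨ ¬d) = max(0.1, 0) = 0.1
¬b: Gödel ¬ of 0.6 = 0 (operand ≠ 0)
((a ∨ ¬d) ∧ ¬b) = min(0.1, 0) = 0
(a ∨ c) = max(0.1, 0.8) = 0.8
¬d: Gödel ¬ of 0.7 = 0 (operand ≠ 0)
(d ∨ b) = max(0.7, 0.6) = 0.7
¬(d ∨ b): Gödel ¬ of 0.7 = 0 (operand ≠ 0)
(¬d ⊃ ¬(d ∨ b)): 0 ≤ 0, so result = 1
((¬d ⊃ ¬(d ∨ b)) ⊃ c): 1 > 0.8, so result = 0.8
((a ∨ c) ∨ ((¬d ⊃ ¬(d ∨ b)) ⊃ c)) = max(0.8, 0.8) = 0.8
(((a ∨ ¬d) ∧ ¬b) ⊃ ((a ∨ c) ∨ ((¬d ⊃ ¬(d ∨ b)) ⊃ c))): 0 ≤ 0.8, so result = 1
¬(((a ∨ ¬d) ∧ ¬b) ⊃ ((a ∨ c) ∨ ((¬d ⊃ ¬(d ∨ b)) ⊃ c))): Gödel ¬ of 1 = 0 (operand ≠ 0)
(¬(((a ∨ ¬d) ∧ ¬b) ⊃ ((a ∨ c) ∨ ((¬d ⊃ ¬(d ∨ b)) ⊃ c))) ⊃ b): 0 ≤ 0.6, so result = 1

1.00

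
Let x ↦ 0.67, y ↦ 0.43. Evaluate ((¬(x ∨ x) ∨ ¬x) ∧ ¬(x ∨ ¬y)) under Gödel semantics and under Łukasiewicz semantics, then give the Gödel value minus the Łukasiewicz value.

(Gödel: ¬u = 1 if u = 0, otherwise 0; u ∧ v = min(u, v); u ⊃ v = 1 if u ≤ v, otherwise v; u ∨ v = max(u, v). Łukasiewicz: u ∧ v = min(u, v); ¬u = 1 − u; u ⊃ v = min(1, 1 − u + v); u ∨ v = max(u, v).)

-0.33

Gödel evaluation:
  (x ∨ x) = max(0.67, 0.67) = 0.67
  ¬(x ∨ x): Gödel ¬ of 0.67 = 0 (operand ≠ 0)
  ¬x: Gödel ¬ of 0.67 = 0 (operand ≠ 0)
  (¬(x ∨ x) ∨ ¬x) = max(0, 0) = 0
  ¬y: Gödel ¬ of 0.43 = 0 (operand ≠ 0)
  (x ∨ ¬y) = max(0.67, 0) = 0.67
  ¬(x ∨ ¬y): Gödel ¬ of 0.67 = 0 (operand ≠ 0)
  ((¬(x ∨ x) ∨ ¬x) ∧ ¬(x ∨ ¬y)) = min(0, 0) = 0
  Gödel value = 0
Łukasiewicz evaluation:
  (x ∨ x) = max(0.67, 0.67) = 0.67
  ¬(x ∨ x): Łukasiewicz ¬ gives 1 − 0.67 = 0.33
  ¬x: Łukasiewicz ¬ gives 1 − 0.67 = 0.33
  (¬(x ∨ x) ∨ ¬x) = max(0.33, 0.33) = 0.33
  ¬y: Łukasiewicz ¬ gives 1 − 0.43 = 0.57
  (x ∨ ¬y) = max(0.67, 0.57) = 0.67
  ¬(x ∨ ¬y): Łukasiewicz ¬ gives 1 − 0.67 = 0.33
  ((¬(x ∨ x) ∨ ¬x) ∧ ¬(x ∨ ¬y)) = min(0.33, 0.33) = 0.33
  Łukasiewicz value = 0.33
Difference: 0 − 0.33 = -0.33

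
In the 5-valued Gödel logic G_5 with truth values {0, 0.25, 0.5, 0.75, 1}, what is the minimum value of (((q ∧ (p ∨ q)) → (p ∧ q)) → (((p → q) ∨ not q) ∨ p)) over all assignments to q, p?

0.50

The minimum is attained at q = 0.25, p = 0.5:
  (p ∨ q) = max(0.5, 0.25) = 0.5
  (q ∧ (p ∨ q)) = min(0.25, 0.5) = 0.25
  (p ∧ q) = min(0.5, 0.25) = 0.25
  ((q ∧ (p ∨ q)) → (p ∧ q)): 0.25 ≤ 0.25, so result = 1
  (p → q): 0.5 > 0.25, so result = 0.25
  not q: Gödel ¬ of 0.25 = 0 (operand ≠ 0)
  ((p → q) ∨ not q) = max(0.25, 0) = 0.25
  (((p → q) ∨ not q) ∨ p) = max(0.25, 0.5) = 0.5
  (((q ∧ (p ∨ q)) → (p ∧ q)) → (((p → q) ∨ not q) ∨ p)): 1 > 0.5, so result = 0.5
Checking all 25 assignments confirms none give a value below 0.50.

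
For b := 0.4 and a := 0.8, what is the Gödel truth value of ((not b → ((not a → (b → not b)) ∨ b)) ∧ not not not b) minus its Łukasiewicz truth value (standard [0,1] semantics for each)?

-0.60

Gödel evaluation:
  not b: Gödel ¬ of 0.4 = 0 (operand ≠ 0)
  not a: Gödel ¬ of 0.8 = 0 (operand ≠ 0)
  not b: Gödel ¬ of 0.4 = 0 (operand ≠ 0)
  (b → not b): 0.4 > 0, so result = 0
  (not a → (b → not b)): 0 ≤ 0, so result = 1
  ((not a → (b → not b)) ∨ b) = max(1, 0.4) = 1
  (not b → ((not a → (b → not b)) ∨ b)): 0 ≤ 1, so result = 1
  not b: Gödel ¬ of 0.4 = 0 (operand ≠ 0)
  not not b: Gödel ¬ of 0 = 1 (operand is 0)
  not not not b: Gödel ¬ of 1 = 0 (operand ≠ 0)
  ((not b → ((not a → (b → not b)) ∨ b)) ∧ not not not b) = min(1, 0) = 0
  Gödel value = 0
Łukasiewicz evaluation:
  not b: Łukasiewicz ¬ gives 1 − 0.4 = 0.6
  not a: Łukasiewicz ¬ gives 1 − 0.8 = 0.2
  not b: Łukasiewicz ¬ gives 1 − 0.4 = 0.6
  (b → not b): min(1, 1 − 0.4 + 0.6) = 1
  (not a → (b → not b)): min(1, 1 − 0.2 + 1) = 1
  ((not a → (b → not b)) ∨ b) = max(1, 0.4) = 1
  (not b → ((not a → (b → not b)) ∨ b)): min(1, 1 − 0.6 + 1) = 1
  not b: Łukasiewicz ¬ gives 1 − 0.4 = 0.6
  not not b: Łukasiewicz ¬ gives 1 − 0.6 = 0.4
  not not not b: Łukasiewicz ¬ gives 1 − 0.4 = 0.6
  ((not b → ((not a → (b → not b)) ∨ b)) ∧ not not not b) = min(1, 0.6) = 0.6
  Łukasiewicz value = 0.6
Difference: 0 − 0.6 = -0.60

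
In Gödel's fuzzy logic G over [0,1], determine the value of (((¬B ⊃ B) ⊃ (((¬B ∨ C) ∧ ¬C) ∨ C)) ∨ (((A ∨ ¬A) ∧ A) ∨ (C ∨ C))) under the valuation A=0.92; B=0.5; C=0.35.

0.92

¬B: Gödel ¬ of 0.5 = 0 (operand ≠ 0)
(¬B ⊃ B): 0 ≤ 0.5, so result = 1
¬B: Gödel ¬ of 0.5 = 0 (operand ≠ 0)
(¬B ∨ C) = max(0, 0.35) = 0.35
¬C: Gödel ¬ of 0.35 = 0 (operand ≠ 0)
((¬B ∨ C) ∧ ¬C) = min(0.35, 0) = 0
(((¬B ∨ C) ∧ ¬C) ∨ C) = max(0, 0.35) = 0.35
((¬B ⊃ B) ⊃ (((¬B ∨ C) ∧ ¬C) ∨ C)): 1 > 0.35, so result = 0.35
¬A: Gödel ¬ of 0.92 = 0 (operand ≠ 0)
(A ∨ ¬A) = max(0.92, 0) = 0.92
((A ∨ ¬A) ∧ A) = min(0.92, 0.92) = 0.92
(C ∨ C) = max(0.35, 0.35) = 0.35
(((A ∨ ¬A) ∧ A) ∨ (C ∨ C)) = max(0.92, 0.35) = 0.92
(((¬B ⊃ B) ⊃ (((¬B ∨ C) ∧ ¬C) ∨ C)) ∨ (((A ∨ ¬A) ∧ A) ∨ (C ∨ C))) = max(0.35, 0.92) = 0.92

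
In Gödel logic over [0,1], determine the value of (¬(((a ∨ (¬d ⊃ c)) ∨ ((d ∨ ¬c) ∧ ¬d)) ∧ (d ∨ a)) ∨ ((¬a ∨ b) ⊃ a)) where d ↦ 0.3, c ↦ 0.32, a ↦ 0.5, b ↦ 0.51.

¬d: Gödel ¬ of 0.3 = 0 (operand ≠ 0)
(¬d ⊃ c): 0 ≤ 0.32, so result = 1
(a ∨ (¬d ⊃ c)) = max(0.5, 1) = 1
¬c: Gödel ¬ of 0.32 = 0 (operand ≠ 0)
(d ∨ ¬c) = max(0.3, 0) = 0.3
¬d: Gödel ¬ of 0.3 = 0 (operand ≠ 0)
((d ∨ ¬c) ∧ ¬d) = min(0.3, 0) = 0
((a ∨ (¬d ⊃ c)) ∨ ((d ∨ ¬c) ∧ ¬d)) = max(1, 0) = 1
(d ∨ a) = max(0.3, 0.5) = 0.5
(((a ∨ (¬d ⊃ c)) ∨ ((d ∨ ¬c) ∧ ¬d)) ∧ (d ∨ a)) = min(1, 0.5) = 0.5
¬(((a ∨ (¬d ⊃ c)) ∨ ((d ∨ ¬c) ∧ ¬d)) ∧ (d ∨ a)): Gödel ¬ of 0.5 = 0 (operand ≠ 0)
¬a: Gödel ¬ of 0.5 = 0 (operand ≠ 0)
(¬a ∨ b) = max(0, 0.51) = 0.51
((¬a ∨ b) ⊃ a): 0.51 > 0.5, so result = 0.5
(¬(((a ∨ (¬d ⊃ c)) ∨ ((d ∨ ¬c) ∧ ¬d)) ∧ (d ∨ a)) ∨ ((¬a ∨ b) ⊃ a)) = max(0, 0.5) = 0.5

0.50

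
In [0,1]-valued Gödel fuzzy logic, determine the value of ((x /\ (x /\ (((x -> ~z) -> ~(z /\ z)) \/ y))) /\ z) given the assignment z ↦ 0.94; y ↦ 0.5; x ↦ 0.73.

0.73

~z: Gödel ¬ of 0.94 = 0 (operand ≠ 0)
(x -> ~z): 0.73 > 0, so result = 0
(z /\ z) = min(0.94, 0.94) = 0.94
~(z /\ z): Gödel ¬ of 0.94 = 0 (operand ≠ 0)
((x -> ~z) -> ~(z /\ z)): 0 ≤ 0, so result = 1
(((x -> ~z) -> ~(z /\ z)) \/ y) = max(1, 0.5) = 1
(x /\ (((x -> ~z) -> ~(z /\ z)) \/ y)) = min(0.73, 1) = 0.73
(x /\ (x /\ (((x -> ~z) -> ~(z /\ z)) \/ y))) = min(0.73, 0.73) = 0.73
((x /\ (x /\ (((x -> ~z) -> ~(z /\ z)) \/ y))) /\ z) = min(0.73, 0.94) = 0.73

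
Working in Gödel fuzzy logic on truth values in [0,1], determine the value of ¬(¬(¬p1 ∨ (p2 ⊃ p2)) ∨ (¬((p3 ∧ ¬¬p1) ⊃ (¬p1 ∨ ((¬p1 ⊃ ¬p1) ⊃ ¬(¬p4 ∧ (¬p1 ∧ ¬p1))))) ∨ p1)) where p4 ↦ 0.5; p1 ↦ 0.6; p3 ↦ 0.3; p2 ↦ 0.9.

¬p1: Gödel ¬ of 0.6 = 0 (operand ≠ 0)
(p2 ⊃ p2): 0.9 ≤ 0.9, so result = 1
(¬p1 ∨ (p2 ⊃ p2)) = max(0, 1) = 1
¬(¬p1 ∨ (p2 ⊃ p2)): Gödel ¬ of 1 = 0 (operand ≠ 0)
¬p1: Gödel ¬ of 0.6 = 0 (operand ≠ 0)
¬¬p1: Gödel ¬ of 0 = 1 (operand is 0)
(p3 ∧ ¬¬p1) = min(0.3, 1) = 0.3
¬p1: Gödel ¬ of 0.6 = 0 (operand ≠ 0)
¬p1: Gödel ¬ of 0.6 = 0 (operand ≠ 0)
¬p1: Gödel ¬ of 0.6 = 0 (operand ≠ 0)
(¬p1 ⊃ ¬p1): 0 ≤ 0, so result = 1
¬p4: Gödel ¬ of 0.5 = 0 (operand ≠ 0)
¬p1: Gödel ¬ of 0.6 = 0 (operand ≠ 0)
¬p1: Gödel ¬ of 0.6 = 0 (operand ≠ 0)
(¬p1 ∧ ¬p1) = min(0, 0) = 0
(¬p4 ∧ (¬p1 ∧ ¬p1)) = min(0, 0) = 0
¬(¬p4 ∧ (¬p1 ∧ ¬p1)): Gödel ¬ of 0 = 1 (operand is 0)
((¬p1 ⊃ ¬p1) ⊃ ¬(¬p4 ∧ (¬p1 ∧ ¬p1))): 1 ≤ 1, so result = 1
(¬p1 ∨ ((¬p1 ⊃ ¬p1) ⊃ ¬(¬p4 ∧ (¬p1 ∧ ¬p1)))) = max(0, 1) = 1
((p3 ∧ ¬¬p1) ⊃ (¬p1 ∨ ((¬p1 ⊃ ¬p1) ⊃ ¬(¬p4 ∧ (¬p1 ∧ ¬p1))))): 0.3 ≤ 1, so result = 1
¬((p3 ∧ ¬¬p1) ⊃ (¬p1 ∨ ((¬p1 ⊃ ¬p1) ⊃ ¬(¬p4 ∧ (¬p1 ∧ ¬p1))))): Gödel ¬ of 1 = 0 (operand ≠ 0)
(¬((p3 ∧ ¬¬p1) ⊃ (¬p1 ∨ ((¬p1 ⊃ ¬p1) ⊃ ¬(¬p4 ∧ (¬p1 ∧ ¬p1))))) ∨ p1) = max(0, 0.6) = 0.6
(¬(¬p1 ∨ (p2 ⊃ p2)) ∨ (¬((p3 ∧ ¬¬p1) ⊃ (¬p1 ∨ ((¬p1 ⊃ ¬p1) ⊃ ¬(¬p4 ∧ (¬p1 ∧ ¬p1))))) ∨ p1)) = max(0, 0.6) = 0.6
¬(¬(¬p1 ∨ (p2 ⊃ p2)) ∨ (¬((p3 ∧ ¬¬p1) ⊃ (¬p1 ∨ ((¬p1 ⊃ ¬p1) ⊃ ¬(¬p4 ∧ (¬p1 ∧ ¬p1))))) ∨ p1)): Gödel ¬ of 0.6 = 0 (operand ≠ 0)

0.00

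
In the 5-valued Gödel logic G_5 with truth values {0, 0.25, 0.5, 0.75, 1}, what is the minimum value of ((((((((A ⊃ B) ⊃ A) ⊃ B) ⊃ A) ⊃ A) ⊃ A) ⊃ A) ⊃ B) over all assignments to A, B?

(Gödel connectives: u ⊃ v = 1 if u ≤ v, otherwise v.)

The minimum is attained at A = 0, B = 0:
  (A ⊃ B): 0 ≤ 0, so result = 1
  ((A ⊃ B) ⊃ A): 1 > 0, so result = 0
  (((A ⊃ B) ⊃ A) ⊃ B): 0 ≤ 0, so result = 1
  ((((A ⊃ B) ⊃ A) ⊃ B) ⊃ A): 1 > 0, so result = 0
  (((((A ⊃ B) ⊃ A) ⊃ B) ⊃ A) ⊃ A): 0 ≤ 0, so result = 1
  ((((((A ⊃ B) ⊃ A) ⊃ B) ⊃ A) ⊃ A) ⊃ A): 1 > 0, so result = 0
  (((((((A ⊃ B) ⊃ A) ⊃ B) ⊃ A) ⊃ A) ⊃ A) ⊃ A): 0 ≤ 0, so result = 1
  ((((((((A ⊃ B) ⊃ A) ⊃ B) ⊃ A) ⊃ A) ⊃ A) ⊃ A) ⊃ B): 1 > 0, so result = 0
Checking all 25 assignments confirms none give a value below 0.00.

0.00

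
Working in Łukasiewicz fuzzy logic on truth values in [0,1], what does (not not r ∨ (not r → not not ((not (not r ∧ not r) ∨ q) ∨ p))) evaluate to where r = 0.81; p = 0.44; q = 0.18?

1.00

not r: Łukasiewicz ¬ gives 1 − 0.81 = 0.19
not not r: Łukasiewicz ¬ gives 1 − 0.19 = 0.81
not r: Łukasiewicz ¬ gives 1 − 0.81 = 0.19
not r: Łukasiewicz ¬ gives 1 − 0.81 = 0.19
not r: Łukasiewicz ¬ gives 1 − 0.81 = 0.19
(not r ∧ not r) = min(0.19, 0.19) = 0.19
not (not r ∧ not r): Łukasiewicz ¬ gives 1 − 0.19 = 0.81
(not (not r ∧ not r) ∨ q) = max(0.81, 0.18) = 0.81
((not (not r ∧ not r) ∨ q) ∨ p) = max(0.81, 0.44) = 0.81
not ((not (not r ∧ not r) ∨ q) ∨ p): Łukasiewicz ¬ gives 1 − 0.81 = 0.19
not not ((not (not r ∧ not r) ∨ q) ∨ p): Łukasiewicz ¬ gives 1 − 0.19 = 0.81
(not r → not not ((not (not r ∧ not r) ∨ q) ∨ p)): min(1, 1 − 0.19 + 0.81) = 1
(not not r ∨ (not r → not not ((not (not r ∧ not r) ∨ q) ∨ p))) = max(0.81, 1) = 1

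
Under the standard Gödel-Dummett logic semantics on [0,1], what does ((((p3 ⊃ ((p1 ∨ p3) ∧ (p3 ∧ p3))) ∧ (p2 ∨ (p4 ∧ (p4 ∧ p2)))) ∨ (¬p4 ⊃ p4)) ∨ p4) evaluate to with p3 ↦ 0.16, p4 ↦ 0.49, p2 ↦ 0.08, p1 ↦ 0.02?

1.00

(p1 ∨ p3) = max(0.02, 0.16) = 0.16
(p3 ∧ p3) = min(0.16, 0.16) = 0.16
((p1 ∨ p3) ∧ (p3 ∧ p3)) = min(0.16, 0.16) = 0.16
(p3 ⊃ ((p1 ∨ p3) ∧ (p3 ∧ p3))): 0.16 ≤ 0.16, so result = 1
(p4 ∧ p2) = min(0.49, 0.08) = 0.08
(p4 ∧ (p4 ∧ p2)) = min(0.49, 0.08) = 0.08
(p2 ∨ (p4 ∧ (p4 ∧ p2))) = max(0.08, 0.08) = 0.08
((p3 ⊃ ((p1 ∨ p3) ∧ (p3 ∧ p3))) ∧ (p2 ∨ (p4 ∧ (p4 ∧ p2)))) = min(1, 0.08) = 0.08
¬p4: Gödel ¬ of 0.49 = 0 (operand ≠ 0)
(¬p4 ⊃ p4): 0 ≤ 0.49, so result = 1
(((p3 ⊃ ((p1 ∨ p3) ∧ (p3 ∧ p3))) ∧ (p2 ∨ (p4 ∧ (p4 ∧ p2)))) ∨ (¬p4 ⊃ p4)) = max(0.08, 1) = 1
((((p3 ⊃ ((p1 ∨ p3) ∧ (p3 ∧ p3))) ∧ (p2 ∨ (p4 ∧ (p4 ∧ p2)))) ∨ (¬p4 ⊃ p4)) ∨ p4) = max(1, 0.49) = 1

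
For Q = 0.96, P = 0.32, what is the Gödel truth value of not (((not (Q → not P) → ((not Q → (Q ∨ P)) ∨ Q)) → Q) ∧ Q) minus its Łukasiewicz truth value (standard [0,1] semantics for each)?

-0.04

Gödel evaluation:
  not P: Gödel ¬ of 0.32 = 0 (operand ≠ 0)
  (Q → not P): 0.96 > 0, so result = 0
  not (Q → not P): Gödel ¬ of 0 = 1 (operand is 0)
  not Q: Gödel ¬ of 0.96 = 0 (operand ≠ 0)
  (Q ∨ P) = max(0.96, 0.32) = 0.96
  (not Q → (Q ∨ P)): 0 ≤ 0.96, so result = 1
  ((not Q → (Q ∨ P)) ∨ Q) = max(1, 0.96) = 1
  (not (Q → not P) → ((not Q → (Q ∨ P)) ∨ Q)): 1 ≤ 1, so result = 1
  ((not (Q → not P) → ((not Q → (Q ∨ P)) ∨ Q)) → Q): 1 > 0.96, so result = 0.96
  (((not (Q → not P) → ((not Q → (Q ∨ P)) ∨ Q)) → Q) ∧ Q) = min(0.96, 0.96) = 0.96
  not (((not (Q → not P) → ((not Q → (Q ∨ P)) ∨ Q)) → Q) ∧ Q): Gödel ¬ of 0.96 = 0 (operand ≠ 0)
  Gödel value = 0
Łukasiewicz evaluation:
  not P: Łukasiewicz ¬ gives 1 − 0.32 = 0.68
  (Q → not P): min(1, 1 − 0.96 + 0.68) = 0.72
  not (Q → not P): Łukasiewicz ¬ gives 1 − 0.72 = 0.28
  not Q: Łukasiewicz ¬ gives 1 − 0.96 = 0.04
  (Q ∨ P) = max(0.96, 0.32) = 0.96
  (not Q → (Q ∨ P)): min(1, 1 − 0.04 + 0.96) = 1
  ((not Q → (Q ∨ P)) ∨ Q) = max(1, 0.96) = 1
  (not (Q → not P) → ((not Q → (Q ∨ P)) ∨ Q)): min(1, 1 − 0.28 + 1) = 1
  ((not (Q → not P) → ((not Q → (Q ∨ P)) ∨ Q)) → Q): min(1, 1 − 1 + 0.96) = 0.96
  (((not (Q → not P) → ((not Q → (Q ∨ P)) ∨ Q)) → Q) ∧ Q) = min(0.96, 0.96) = 0.96
  not (((not (Q → not P) → ((not Q → (Q ∨ P)) ∨ Q)) → Q) ∧ Q): Łukasiewicz ¬ gives 1 − 0.96 = 0.04
  Łukasiewicz value = 0.04
Difference: 0 − 0.04 = -0.04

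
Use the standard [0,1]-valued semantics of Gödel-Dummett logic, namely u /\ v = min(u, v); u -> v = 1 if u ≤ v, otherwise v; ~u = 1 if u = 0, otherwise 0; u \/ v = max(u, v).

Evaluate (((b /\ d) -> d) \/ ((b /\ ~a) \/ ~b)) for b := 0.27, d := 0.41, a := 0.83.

1.00

(b /\ d) = min(0.27, 0.41) = 0.27
((b /\ d) -> d): 0.27 ≤ 0.41, so result = 1
~a: Gödel ¬ of 0.83 = 0 (operand ≠ 0)
(b /\ ~a) = min(0.27, 0) = 0
~b: Gödel ¬ of 0.27 = 0 (operand ≠ 0)
((b /\ ~a) \/ ~b) = max(0, 0) = 0
(((b /\ d) -> d) \/ ((b /\ ~a) \/ ~b)) = max(1, 0) = 1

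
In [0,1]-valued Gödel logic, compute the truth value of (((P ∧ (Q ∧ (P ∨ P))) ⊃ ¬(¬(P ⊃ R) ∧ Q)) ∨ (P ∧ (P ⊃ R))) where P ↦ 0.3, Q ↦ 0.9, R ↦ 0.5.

(P ∨ P) = max(0.3, 0.3) = 0.3
(Q ∧ (P ∨ P)) = min(0.9, 0.3) = 0.3
(P ∧ (Q ∧ (P ∨ P))) = min(0.3, 0.3) = 0.3
(P ⊃ R): 0.3 ≤ 0.5, so result = 1
¬(P ⊃ R): Gödel ¬ of 1 = 0 (operand ≠ 0)
(¬(P ⊃ R) ∧ Q) = min(0, 0.9) = 0
¬(¬(P ⊃ R) ∧ Q): Gödel ¬ of 0 = 1 (operand is 0)
((P ∧ (Q ∧ (P ∨ P))) ⊃ ¬(¬(P ⊃ R) ∧ Q)): 0.3 ≤ 1, so result = 1
(P ⊃ R): 0.3 ≤ 0.5, so result = 1
(P ∧ (P ⊃ R)) = min(0.3, 1) = 0.3
(((P ∧ (Q ∧ (P ∨ P))) ⊃ ¬(¬(P ⊃ R) ∧ Q)) ∨ (P ∧ (P ⊃ R))) = max(1, 0.3) = 1

1.00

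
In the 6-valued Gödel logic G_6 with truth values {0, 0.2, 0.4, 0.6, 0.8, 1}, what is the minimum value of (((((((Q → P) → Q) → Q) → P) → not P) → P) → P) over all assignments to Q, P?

The minimum is attained at Q = 0, P = 0.2:
  (Q → P): 0 ≤ 0.2, so result = 1
  ((Q → P) → Q): 1 > 0, so result = 0
  (((Q → P) → Q) → Q): 0 ≤ 0, so result = 1
  ((((Q → P) → Q) → Q) → P): 1 > 0.2, so result = 0.2
  not P: Gödel ¬ of 0.2 = 0 (operand ≠ 0)
  (((((Q → P) → Q) → Q) → P) → not P): 0.2 > 0, so result = 0
  ((((((Q → P) → Q) → Q) → P) → not P) → P): 0 ≤ 0.2, so result = 1
  (((((((Q → P) → Q) → Q) → P) → not P) → P) → P): 1 > 0.2, so result = 0.2
Checking all 36 assignments confirms none give a value below 0.20.

0.20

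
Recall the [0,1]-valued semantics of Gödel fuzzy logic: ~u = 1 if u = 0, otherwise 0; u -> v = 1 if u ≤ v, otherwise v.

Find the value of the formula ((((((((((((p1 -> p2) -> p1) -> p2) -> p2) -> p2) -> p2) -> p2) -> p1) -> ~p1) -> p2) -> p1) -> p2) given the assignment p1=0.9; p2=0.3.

0.30

(p1 -> p2): 0.9 > 0.3, so result = 0.3
((p1 -> p2) -> p1): 0.3 ≤ 0.9, so result = 1
(((p1 -> p2) -> p1) -> p2): 1 > 0.3, so result = 0.3
((((p1 -> p2) -> p1) -> p2) -> p2): 0.3 ≤ 0.3, so result = 1
(((((p1 -> p2) -> p1) -> p2) -> p2) -> p2): 1 > 0.3, so result = 0.3
((((((p1 -> p2) -> p1) -> p2) -> p2) -> p2) -> p2): 0.3 ≤ 0.3, so result = 1
(((((((p1 -> p2) -> p1) -> p2) -> p2) -> p2) -> p2) -> p2): 1 > 0.3, so result = 0.3
((((((((p1 -> p2) -> p1) -> p2) -> p2) -> p2) -> p2) -> p2) -> p1): 0.3 ≤ 0.9, so result = 1
~p1: Gödel ¬ of 0.9 = 0 (operand ≠ 0)
(((((((((p1 -> p2) -> p1) -> p2) -> p2) -> p2) -> p2) -> p2) -> p1) -> ~p1): 1 > 0, so result = 0
((((((((((p1 -> p2) -> p1) -> p2) -> p2) -> p2) -> p2) -> p2) -> p1) -> ~p1) -> p2): 0 ≤ 0.3, so result = 1
(((((((((((p1 -> p2) -> p1) -> p2) -> p2) -> p2) -> p2) -> p2) -> p1) -> ~p1) -> p2) -> p1): 1 > 0.9, so result = 0.9
((((((((((((p1 -> p2) -> p1) -> p2) -> p2) -> p2) -> p2) -> p2) -> p1) -> ~p1) -> p2) -> p1) -> p2): 0.9 > 0.3, so result = 0.3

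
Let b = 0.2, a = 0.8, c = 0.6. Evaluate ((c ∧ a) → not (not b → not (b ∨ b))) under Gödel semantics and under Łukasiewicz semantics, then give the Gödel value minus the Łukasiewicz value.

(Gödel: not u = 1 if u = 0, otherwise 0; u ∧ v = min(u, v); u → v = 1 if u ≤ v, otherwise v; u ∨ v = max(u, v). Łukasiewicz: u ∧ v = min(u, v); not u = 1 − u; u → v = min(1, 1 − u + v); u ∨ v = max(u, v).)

-0.40

Gödel evaluation:
  (c ∧ a) = min(0.6, 0.8) = 0.6
  not b: Gödel ¬ of 0.2 = 0 (operand ≠ 0)
  (b ∨ b) = max(0.2, 0.2) = 0.2
  not (b ∨ b): Gödel ¬ of 0.2 = 0 (operand ≠ 0)
  (not b → not (b ∨ b)): 0 ≤ 0, so result = 1
  not (not b → not (b ∨ b)): Gödel ¬ of 1 = 0 (operand ≠ 0)
  ((c ∧ a) → not (not b → not (b ∨ b))): 0.6 > 0, so result = 0
  Gödel value = 0
Łukasiewicz evaluation:
  (c ∧ a) = min(0.6, 0.8) = 0.6
  not b: Łukasiewicz ¬ gives 1 − 0.2 = 0.8
  (b ∨ b) = max(0.2, 0.2) = 0.2
  not (b ∨ b): Łukasiewicz ¬ gives 1 − 0.2 = 0.8
  (not b → not (b ∨ b)): min(1, 1 − 0.8 + 0.8) = 1
  not (not b → not (b ∨ b)): Łukasiewicz ¬ gives 1 − 1 = 0
  ((c ∧ a) → not (not b → not (b ∨ b))): min(1, 1 − 0.6 + 0) = 0.4
  Łukasiewicz value = 0.4
Difference: 0 − 0.4 = -0.40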